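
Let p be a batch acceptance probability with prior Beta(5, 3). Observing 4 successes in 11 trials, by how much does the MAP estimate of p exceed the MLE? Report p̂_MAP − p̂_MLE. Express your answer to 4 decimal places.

MAP − MLE = 0.1070

Posterior is Beta(9, 10); MAP = (9−1)/(19−2) = 8/17 ≈ 0.47059.
MLE ignores the prior: p̂_MLE = k/n = 4/11 ≈ 0.36364.
Difference = 8/17 − 4/11 = 20/187 ≈ 0.1070.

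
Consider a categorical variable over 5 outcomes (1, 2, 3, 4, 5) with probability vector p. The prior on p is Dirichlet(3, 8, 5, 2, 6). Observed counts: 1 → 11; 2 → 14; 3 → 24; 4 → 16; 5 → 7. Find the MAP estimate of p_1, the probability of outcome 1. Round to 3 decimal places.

The posterior is Dirichlet(αᵢ + nᵢ) = Dirichlet(14, 22, 29, 18, 13).
For a Dirichlet(a₁,…,a_K) with all aᵢ > 1, the mode has j-th component (aⱼ − 1)/(Σaᵢ − K).
Here Σaᵢ = 96 and K = 5, so p_1 = (14 − 1)/(96 − 5) = 13/91 ≈ 0.143.

MAP estimate: 0.143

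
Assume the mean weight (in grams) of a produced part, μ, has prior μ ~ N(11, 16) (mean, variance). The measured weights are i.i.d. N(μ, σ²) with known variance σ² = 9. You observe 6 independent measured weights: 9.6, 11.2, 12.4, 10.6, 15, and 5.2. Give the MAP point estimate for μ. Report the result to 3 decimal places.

μ̂_MAP = 10.695

n = 6; x̄ = (9.6 + 11.2 + 12.4 + 10.6 + 15 + 5.2)/6 = 64/6 = 32/3 ≈ 10.6667.
For a Normal prior and Normal likelihood with known variance, the posterior is Normal; its mode equals its mean, the precision-weighted average.
Prior precision 1/σ₀² = 1/16 = 0.0625; data precision n/σ² = 6/9 = 2/3.
μ̂ = (0.0625·11 + (2/3)·(32/3)) / (0.0625 + 2/3) = (1123/144)/(35/48) = 1123/105 ≈ 10.695.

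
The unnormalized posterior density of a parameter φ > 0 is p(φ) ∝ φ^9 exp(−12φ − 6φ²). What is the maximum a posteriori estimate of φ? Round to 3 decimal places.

ℓ'(φ) = 9/φ − 12 − 12φ. Setting this to zero and multiplying by φ: 12φ² + 12φ − 9 = 0.
φ = (−12 + √(12² + 4·12·9)) / (2·12) = (−12 + √576) / 24 = (−12 + 24)/24 = 1/2.
ℓ''(φ) = −9/φ² − 12 < 0, confirming a maximum.

φ̂_MAP = 0.500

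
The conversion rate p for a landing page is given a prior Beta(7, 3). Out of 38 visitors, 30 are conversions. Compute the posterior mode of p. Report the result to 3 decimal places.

p̂_MAP = 0.783

Prior: Beta(7, 3).
Data: 30 successes in 38 trials. The binomial likelihood contributes p^30(1−p)^8, so the posterior is Beta(7+30, 3+8) = Beta(37, 11).
For Beta(a, b) with a, b > 1 the mode is (a−1)/(a+b−2) = 36/46 ≈ 0.783.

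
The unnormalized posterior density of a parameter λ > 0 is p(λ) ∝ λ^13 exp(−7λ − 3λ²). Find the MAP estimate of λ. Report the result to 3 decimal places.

ℓ'(λ) = 13/λ − 7 − 6λ. Setting this to zero and multiplying by λ: 6λ² + 7λ − 13 = 0.
λ = (−7 + √(7² + 4·6·13)) / (2·6) = (−7 + √361) / 12 = (−7 + 19)/12 = 1.
ℓ''(λ) = −13/λ² − 6 < 0, confirming a maximum.

λ̂_MAP = 1.000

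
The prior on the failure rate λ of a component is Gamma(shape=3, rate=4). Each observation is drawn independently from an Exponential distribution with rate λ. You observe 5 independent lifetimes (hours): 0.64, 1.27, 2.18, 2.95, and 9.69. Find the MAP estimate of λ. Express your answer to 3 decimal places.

The Exponential(rate=λ) likelihood is ∝ λ^n e^(−λΣtᵢ). Here n = 5 and Σtᵢ = 0.64 + 1.27 + 2.18 + 2.95 + 9.69 = 16.73.
Posterior ∝ λ^2e^(−4λ) · λ^5e^(−16.73λ) = λ^7e^(−20.73λ), i.e. Gamma(8, 20.73).
Mode = (a−1)/b = 7/20.73 ≈ 0.338.

λ̂_MAP = 0.338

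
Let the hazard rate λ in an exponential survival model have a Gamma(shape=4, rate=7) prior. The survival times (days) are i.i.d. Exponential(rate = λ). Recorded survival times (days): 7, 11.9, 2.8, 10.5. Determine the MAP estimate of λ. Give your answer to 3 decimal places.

λ̂_MAP = 0.179

The Exponential(rate=λ) likelihood is ∝ λ^n e^(−λΣtᵢ). Here n = 4 and Σtᵢ = 7 + 11.9 + 2.8 + 10.5 = 32.2.
Posterior ∝ λ^3e^(−7λ) · λ^4e^(−32.2λ) = λ^7e^(−39.2λ), i.e. Gamma(8, 39.2).
Mode = (a−1)/b = 7/39.2 ≈ 0.179.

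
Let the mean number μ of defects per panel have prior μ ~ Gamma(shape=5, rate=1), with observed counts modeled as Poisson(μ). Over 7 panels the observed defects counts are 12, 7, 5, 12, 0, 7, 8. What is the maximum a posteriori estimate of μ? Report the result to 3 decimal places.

μ̂_MAP = 6.875

Σxᵢ = 12+7+5+12+0+7+8 = 51, with n = 7.
Posterior ∝ μ^4e^(−1μ) · μ^51e^(−7μ) = μ^55e^(−8μ), i.e. Gamma(shape=56, rate=8).
The mode of a Gamma(a, b) with a ≥ 1 (shape–rate) is (a−1)/b = 55/8 ≈ 6.875.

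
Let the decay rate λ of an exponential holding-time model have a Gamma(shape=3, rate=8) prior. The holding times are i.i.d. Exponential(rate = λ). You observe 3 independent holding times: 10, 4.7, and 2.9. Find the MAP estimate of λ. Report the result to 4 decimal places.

λ̂_MAP = 0.1953

The Exponential(rate=λ) likelihood is ∝ λ^n e^(−λΣtᵢ). Here n = 3 and Σtᵢ = 10 + 4.7 + 2.9 = 17.6.
Posterior ∝ λ^2e^(−8λ) · λ^3e^(−17.6λ) = λ^5e^(−25.6λ), i.e. Gamma(6, 25.6).
Mode = (a−1)/b = 5/25.6 ≈ 0.1953.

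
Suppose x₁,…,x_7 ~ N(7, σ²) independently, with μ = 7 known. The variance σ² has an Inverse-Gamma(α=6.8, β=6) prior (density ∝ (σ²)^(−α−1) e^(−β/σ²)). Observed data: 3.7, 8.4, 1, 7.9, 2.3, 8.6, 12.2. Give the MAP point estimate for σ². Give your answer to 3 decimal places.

σ̂²_MAP = 5.015

Sum of squared deviations about the known mean: SS = (3.7−7)² + (8.4−7)² + (1−7)² + (7.9−7)² + (2.3−7)² + (8.6−7)² + (12.2−7)² = 101.35.
The Normal likelihood contributes (σ²)^(−n/2) exp(−SS/(2σ²)), so the posterior is Inverse-Gamma(α + n/2, β + SS/2) = Inverse-Gamma(10.3, 56.675).
The mode of Inverse-Gamma(a, b) is b/(a+1) = 56.675/11.3 ≈ 5.015.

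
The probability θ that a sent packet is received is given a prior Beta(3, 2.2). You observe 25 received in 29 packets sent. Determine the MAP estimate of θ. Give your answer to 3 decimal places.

θ̂_MAP = 0.839

Prior: Beta(3, 2.2).
Data: 25 successes in 29 trials. The binomial likelihood contributes θ^25(1−θ)^4, so the posterior is Beta(3+25, 2.2+4) = Beta(28, 6.2).
For Beta(a, b) with a, b > 1 the mode is (a−1)/(a+b−2) = 27/32.2 ≈ 0.839.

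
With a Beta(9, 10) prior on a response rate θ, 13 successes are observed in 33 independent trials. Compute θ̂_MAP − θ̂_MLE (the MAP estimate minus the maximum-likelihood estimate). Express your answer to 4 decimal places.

MAP − MLE = 0.0261

Posterior is Beta(22, 30); MAP = (22−1)/(52−2) = 21/50 ≈ 0.42000.
MLE ignores the prior: θ̂_MLE = k/n = 13/33 ≈ 0.39394.
Difference = 21/50 − 13/33 = 43/1650 ≈ 0.0261.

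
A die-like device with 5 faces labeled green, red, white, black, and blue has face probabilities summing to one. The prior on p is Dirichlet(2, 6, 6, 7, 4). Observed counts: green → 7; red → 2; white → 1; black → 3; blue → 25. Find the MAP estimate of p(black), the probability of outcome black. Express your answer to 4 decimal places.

MAP estimate of p(black) = 0.1552

The posterior is Dirichlet(αᵢ + nᵢ) = Dirichlet(9, 8, 7, 10, 29).
For a Dirichlet(a₁,…,a_K) with all aᵢ > 1, the mode has j-th component (aⱼ − 1)/(Σaᵢ − K).
Here Σaᵢ = 63 and K = 5, so p(black) = (10 − 1)/(63 − 5) = 9/58 ≈ 0.1552.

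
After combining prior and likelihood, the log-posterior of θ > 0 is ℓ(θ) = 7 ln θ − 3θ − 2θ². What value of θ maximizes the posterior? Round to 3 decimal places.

ℓ'(θ) = 7/θ − 3 − 4θ. Setting this to zero and multiplying by θ: 4θ² + 3θ − 7 = 0.
θ = (−3 + √(3² + 4·4·7)) / (2·4) = (−3 + √121) / 8 = (−3 + 11)/8 = 1.
ℓ''(θ) = −7/θ² − 4 < 0, confirming a maximum.

θ̂_MAP = 1.000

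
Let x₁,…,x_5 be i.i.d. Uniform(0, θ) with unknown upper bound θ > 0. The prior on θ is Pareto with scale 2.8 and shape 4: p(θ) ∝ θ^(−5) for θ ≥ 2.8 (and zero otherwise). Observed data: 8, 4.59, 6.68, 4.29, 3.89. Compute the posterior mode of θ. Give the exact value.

The Uniform(0, θ) likelihood is θ^(−n) for θ ≥ max(xᵢ), zero otherwise. Here max(xᵢ) = 8.
Posterior ∝ θ^(−5) · θ^(−5) = θ^(−10) on θ ≥ max(2.8, 8) = 8.
This density is strictly decreasing in θ, so the posterior mode lies at the lower boundary of the support.

θ̂_MAP = 8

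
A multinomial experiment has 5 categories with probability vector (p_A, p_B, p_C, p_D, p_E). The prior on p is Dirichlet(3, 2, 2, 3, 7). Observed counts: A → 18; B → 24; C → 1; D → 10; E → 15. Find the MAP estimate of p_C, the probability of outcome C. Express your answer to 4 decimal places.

MAP estimate of p_C = 0.0250

The posterior is Dirichlet(αᵢ + nᵢ) = Dirichlet(21, 26, 3, 13, 22).
For a Dirichlet(a₁,…,a_K) with all aᵢ > 1, the mode has j-th component (aⱼ − 1)/(Σaᵢ − K).
Here Σaᵢ = 85 and K = 5, so p_C = (3 − 1)/(85 − 5) = 2/80 ≈ 0.0250.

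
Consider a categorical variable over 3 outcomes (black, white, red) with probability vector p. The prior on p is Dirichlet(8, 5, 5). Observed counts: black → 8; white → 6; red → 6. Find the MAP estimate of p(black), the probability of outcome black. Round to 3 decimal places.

MAP estimate of p(black) = 0.429

The posterior is Dirichlet(αᵢ + nᵢ) = Dirichlet(16, 11, 11).
For a Dirichlet(a₁,…,a_K) with all aᵢ > 1, the mode has j-th component (aⱼ − 1)/(Σaᵢ − K).
Here Σaᵢ = 38 and K = 3, so p(black) = (16 − 1)/(38 − 3) = 15/35 ≈ 0.429.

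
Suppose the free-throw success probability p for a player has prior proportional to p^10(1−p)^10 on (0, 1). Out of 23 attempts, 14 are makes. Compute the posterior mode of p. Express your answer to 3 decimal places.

The prior density ∝ p^10(1−p)^10 is the kernel of Beta(11, 11).
Data: 14 successes in 23 trials. The binomial likelihood contributes p^14(1−p)^9, so the posterior is Beta(11+14, 11+9) = Beta(25, 20).
For Beta(a, b) with a, b > 1 the mode is (a−1)/(a+b−2) = 24/43 ≈ 0.558.

p̂_MAP = 0.558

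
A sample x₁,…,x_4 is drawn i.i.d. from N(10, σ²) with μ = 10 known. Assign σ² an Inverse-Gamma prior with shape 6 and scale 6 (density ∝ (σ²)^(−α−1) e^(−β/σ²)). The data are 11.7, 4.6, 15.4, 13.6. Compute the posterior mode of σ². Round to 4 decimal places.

Sum of squared deviations about the known mean: SS = (11.7−10)² + (4.6−10)² + (15.4−10)² + (13.6−10)² = 74.17.
The Normal likelihood contributes (σ²)^(−n/2) exp(−SS/(2σ²)), so the posterior is Inverse-Gamma(α + n/2, β + SS/2) = Inverse-Gamma(8, 43.085).
The mode of Inverse-Gamma(a, b) is b/(a+1) = 43.085/9 ≈ 4.7872.

σ̂²_MAP = 4.7872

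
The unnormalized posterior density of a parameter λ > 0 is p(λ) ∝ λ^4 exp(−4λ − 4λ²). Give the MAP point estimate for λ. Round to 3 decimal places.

ℓ'(λ) = 4/λ − 4 − 8λ. Setting this to zero and multiplying by λ: 8λ² + 4λ − 4 = 0.
λ = (−4 + √(4² + 4·8·4)) / (2·8) = (−4 + √144) / 16 = (−4 + 12)/16 = 1/2.
ℓ''(λ) = −4/λ² − 8 < 0, confirming a maximum.

λ̂_MAP = 0.500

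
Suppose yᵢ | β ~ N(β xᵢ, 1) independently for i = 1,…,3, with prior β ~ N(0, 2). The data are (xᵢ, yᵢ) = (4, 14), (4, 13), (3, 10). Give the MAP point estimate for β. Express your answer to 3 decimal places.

log p(β | y) = −Σ(yᵢ − βxᵢ)²/(2·1) − β²/(2·2) + const.
Setting the derivative to zero: Σxᵢ(yᵢ − βxᵢ)/1 − β/2 = 0, so β = Σxᵢyᵢ / (Σxᵢ² + σ²/τ²).
Σxᵢyᵢ = 4·14 + 4·13 + 3·10 = 138; Σxᵢ² = 41; σ²/τ² = 0.5.
β̂_MAP = 138 / (41 + 0.5) = 138/41.5 ≈ 3.325.

β̂_MAP = 3.325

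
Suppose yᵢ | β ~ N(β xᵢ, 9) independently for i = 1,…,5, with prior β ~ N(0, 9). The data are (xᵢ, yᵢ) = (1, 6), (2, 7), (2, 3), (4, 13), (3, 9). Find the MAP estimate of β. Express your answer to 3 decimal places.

β̂_MAP = 3.000

log p(β | y) = −Σ(yᵢ − βxᵢ)²/(2·9) − β²/(2·9) + const.
Setting the derivative to zero: Σxᵢ(yᵢ − βxᵢ)/9 − β/9 = 0, so β = Σxᵢyᵢ / (Σxᵢ² + σ²/τ²).
Σxᵢyᵢ = 1·6 + 2·7 + 2·3 + 4·13 + 3·9 = 105; Σxᵢ² = 34; σ²/τ² = 1.
β̂_MAP = 105 / (34 + 1) = 105/35 ≈ 3.000.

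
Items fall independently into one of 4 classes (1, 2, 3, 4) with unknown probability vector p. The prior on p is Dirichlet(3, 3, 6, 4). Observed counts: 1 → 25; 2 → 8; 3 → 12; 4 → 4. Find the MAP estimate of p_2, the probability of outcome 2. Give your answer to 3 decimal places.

The posterior is Dirichlet(αᵢ + nᵢ) = Dirichlet(28, 11, 18, 8).
For a Dirichlet(a₁,…,a_K) with all aᵢ > 1, the mode has j-th component (aⱼ − 1)/(Σaᵢ − K).
Here Σaᵢ = 65 and K = 4, so p_2 = (11 − 1)/(65 − 4) = 10/61 ≈ 0.164.

MAP estimate: 0.164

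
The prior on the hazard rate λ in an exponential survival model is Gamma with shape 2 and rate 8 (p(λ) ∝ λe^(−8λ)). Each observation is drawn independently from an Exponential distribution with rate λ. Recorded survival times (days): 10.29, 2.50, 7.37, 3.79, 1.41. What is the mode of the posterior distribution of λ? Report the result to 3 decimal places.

λ̂_MAP = 0.180

The Exponential(rate=λ) likelihood is ∝ λ^n e^(−λΣtᵢ). Here n = 5 and Σtᵢ = 10.29 + 2.50 + 7.37 + 3.79 + 1.41 = 25.36.
Posterior ∝ λe^(−8λ) · λ^5e^(−25.36λ) = λ^6e^(−33.36λ), i.e. Gamma(7, 33.36).
Mode = (a−1)/b = 6/33.36 ≈ 0.180.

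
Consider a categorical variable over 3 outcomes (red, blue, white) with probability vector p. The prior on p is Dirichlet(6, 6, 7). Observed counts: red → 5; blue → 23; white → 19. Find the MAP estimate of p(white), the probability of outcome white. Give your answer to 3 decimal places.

MAP estimate of p(white) = 0.397

The posterior is Dirichlet(αᵢ + nᵢ) = Dirichlet(11, 29, 26).
For a Dirichlet(a₁,…,a_K) with all aᵢ > 1, the mode has j-th component (aⱼ − 1)/(Σaᵢ − K).
Here Σaᵢ = 66 and K = 3, so p(white) = (26 − 1)/(66 − 3) = 25/63 ≈ 0.397.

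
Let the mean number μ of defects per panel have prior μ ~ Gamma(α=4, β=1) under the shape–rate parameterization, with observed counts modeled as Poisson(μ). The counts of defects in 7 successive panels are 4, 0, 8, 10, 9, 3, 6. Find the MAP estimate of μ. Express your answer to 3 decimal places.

Σxᵢ = 4+0+8+10+9+3+6 = 40, with n = 7.
Posterior ∝ μ^3e^(−1μ) · μ^40e^(−7μ) = μ^43e^(−8μ), i.e. Gamma(shape=44, rate=8).
The mode of a Gamma(a, b) with a ≥ 1 (shape–rate) is (a−1)/b = 43/8 ≈ 5.375.

μ̂_MAP = 5.375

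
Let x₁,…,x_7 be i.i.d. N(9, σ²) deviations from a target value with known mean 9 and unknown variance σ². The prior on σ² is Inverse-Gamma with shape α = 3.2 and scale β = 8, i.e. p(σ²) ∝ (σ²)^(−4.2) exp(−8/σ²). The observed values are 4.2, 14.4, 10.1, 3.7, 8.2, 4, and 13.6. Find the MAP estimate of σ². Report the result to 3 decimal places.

σ̂²_MAP = 9.370

Sum of squared deviations about the known mean: SS = (4.2−9)² + (14.4−9)² + (10.1−9)² + (3.7−9)² + (8.2−9)² + (4−9)² + (13.6−9)² = 128.3.
The Normal likelihood contributes (σ²)^(−n/2) exp(−SS/(2σ²)), so the posterior is Inverse-Gamma(α + n/2, β + SS/2) = Inverse-Gamma(6.7, 72.15).
The mode of Inverse-Gamma(a, b) is b/(a+1) = 72.15/7.7 ≈ 9.370.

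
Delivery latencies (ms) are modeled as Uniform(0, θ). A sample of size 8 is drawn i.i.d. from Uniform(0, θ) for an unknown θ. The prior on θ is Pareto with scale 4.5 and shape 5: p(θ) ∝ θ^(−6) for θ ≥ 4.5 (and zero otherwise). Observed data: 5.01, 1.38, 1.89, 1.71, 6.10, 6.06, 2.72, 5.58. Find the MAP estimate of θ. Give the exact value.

θ̂_MAP = 6.10

The Uniform(0, θ) likelihood is θ^(−n) for θ ≥ max(xᵢ), zero otherwise. Here max(xᵢ) = 6.10.
Posterior ∝ θ^(−6) · θ^(−8) = θ^(−14) on θ ≥ max(4.5, 6.10) = 6.10.
This density is strictly decreasing in θ, so the posterior mode lies at the lower boundary of the support.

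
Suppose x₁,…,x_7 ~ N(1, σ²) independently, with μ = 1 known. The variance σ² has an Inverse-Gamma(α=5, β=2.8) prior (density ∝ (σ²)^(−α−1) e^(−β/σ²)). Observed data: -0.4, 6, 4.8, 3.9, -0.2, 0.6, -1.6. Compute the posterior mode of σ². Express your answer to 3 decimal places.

σ̂²_MAP = 3.356

Sum of squared deviations about the known mean: SS = (-0.4−1)² + (6−1)² + (4.8−1)² + (3.9−1)² + (-0.2−1)² + (0.6−1)² + (-1.6−1)² = 58.17.
The Normal likelihood contributes (σ²)^(−n/2) exp(−SS/(2σ²)), so the posterior is Inverse-Gamma(α + n/2, β + SS/2) = Inverse-Gamma(8.5, 31.885).
The mode of Inverse-Gamma(a, b) is b/(a+1) = 31.885/9.5 ≈ 3.356.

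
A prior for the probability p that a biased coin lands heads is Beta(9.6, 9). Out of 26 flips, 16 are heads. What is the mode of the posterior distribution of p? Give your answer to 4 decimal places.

Prior: Beta(9.6, 9).
Data: 16 successes in 26 trials. The binomial likelihood contributes p^16(1−p)^10, so the posterior is Beta(9.6+16, 9+10) = Beta(25.6, 19).
For Beta(a, b) with a, b > 1 the mode is (a−1)/(a+b−2) = 24.6/42.6 ≈ 0.5775.

p̂_MAP = 0.5775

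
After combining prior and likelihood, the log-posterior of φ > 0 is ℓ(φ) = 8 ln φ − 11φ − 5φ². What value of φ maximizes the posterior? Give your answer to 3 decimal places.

φ̂_MAP = 0.500

ℓ'(φ) = 8/φ − 11 − 10φ. Setting this to zero and multiplying by φ: 10φ² + 11φ − 8 = 0.
φ = (−11 + √(11² + 4·10·8)) / (2·10) = (−11 + √441) / 20 = (−11 + 21)/20 = 1/2.
ℓ''(φ) = −8/φ² − 10 < 0, confirming a maximum.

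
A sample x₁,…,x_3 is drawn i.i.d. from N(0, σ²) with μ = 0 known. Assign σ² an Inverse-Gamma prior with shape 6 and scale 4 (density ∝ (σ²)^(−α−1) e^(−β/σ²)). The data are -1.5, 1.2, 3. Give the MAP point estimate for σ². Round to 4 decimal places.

σ̂²_MAP = 1.2171

Sum of squared deviations about the known mean: SS = (-1.5−0)² + (1.2−0)² + (3−0)² = 12.69.
The Normal likelihood contributes (σ²)^(−n/2) exp(−SS/(2σ²)), so the posterior is Inverse-Gamma(α + n/2, β + SS/2) = Inverse-Gamma(7.5, 10.345).
The mode of Inverse-Gamma(a, b) is b/(a+1) = 10.345/8.5 ≈ 1.2171.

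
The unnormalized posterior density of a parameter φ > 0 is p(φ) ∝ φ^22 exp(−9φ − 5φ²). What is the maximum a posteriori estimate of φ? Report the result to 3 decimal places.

ℓ'(φ) = 22/φ − 9 − 10φ. Setting this to zero and multiplying by φ: 10φ² + 9φ − 22 = 0.
φ = (−9 + √(9² + 4·10·22)) / (2·10) = (−9 + √961) / 20 = (−9 + 31)/20 = 11/10.
ℓ''(φ) = −22/φ² − 10 < 0, confirming a maximum.

φ̂_MAP = 1.100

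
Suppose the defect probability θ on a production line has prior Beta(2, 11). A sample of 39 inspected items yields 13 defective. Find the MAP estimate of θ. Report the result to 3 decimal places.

θ̂_MAP = 0.280

Prior: Beta(2, 11).
Data: 13 successes in 39 trials. The binomial likelihood contributes θ^13(1−θ)^26, so the posterior is Beta(2+13, 11+26) = Beta(15, 37).
For Beta(a, b) with a, b > 1 the mode is (a−1)/(a+b−2) = 14/50 ≈ 0.280.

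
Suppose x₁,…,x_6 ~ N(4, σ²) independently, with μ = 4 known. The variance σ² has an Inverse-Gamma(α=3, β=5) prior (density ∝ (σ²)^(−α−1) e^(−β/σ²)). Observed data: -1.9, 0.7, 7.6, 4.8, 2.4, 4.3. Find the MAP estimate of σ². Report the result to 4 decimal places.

Sum of squared deviations about the known mean: SS = (-1.9−4)² + (0.7−4)² + (7.6−4)² + (4.8−4)² + (2.4−4)² + (4.3−4)² = 61.95.
The Normal likelihood contributes (σ²)^(−n/2) exp(−SS/(2σ²)), so the posterior is Inverse-Gamma(α + n/2, β + SS/2) = Inverse-Gamma(6, 35.975).
The mode of Inverse-Gamma(a, b) is b/(a+1) = 35.975/7 ≈ 5.1393.

σ̂²_MAP = 5.1393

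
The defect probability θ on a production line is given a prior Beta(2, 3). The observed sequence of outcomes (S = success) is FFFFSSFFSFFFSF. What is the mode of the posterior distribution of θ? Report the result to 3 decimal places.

Prior: Beta(2, 3).
Data: 4 successes in 14 trials (from the sequence). The binomial likelihood contributes θ^4(1−θ)^10, so the posterior is Beta(2+4, 3+10) = Beta(6, 13).
For Beta(a, b) with a, b > 1 the mode is (a−1)/(a+b−2) = 5/17 ≈ 0.294.

θ̂_MAP = 0.294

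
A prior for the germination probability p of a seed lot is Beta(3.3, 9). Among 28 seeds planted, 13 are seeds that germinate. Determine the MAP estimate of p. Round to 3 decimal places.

p̂_MAP = 0.399

Prior: Beta(3.3, 9).
Data: 13 successes in 28 trials. The binomial likelihood contributes p^13(1−p)^15, so the posterior is Beta(3.3+13, 9+15) = Beta(16.3, 24).
For Beta(a, b) with a, b > 1 the mode is (a−1)/(a+b−2) = 15.3/38.3 ≈ 0.399.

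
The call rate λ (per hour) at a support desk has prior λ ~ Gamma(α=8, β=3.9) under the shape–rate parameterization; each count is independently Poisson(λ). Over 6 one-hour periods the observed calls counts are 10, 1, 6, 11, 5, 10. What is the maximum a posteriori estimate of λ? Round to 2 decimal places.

λ̂_MAP = 5.05

Σxᵢ = 10+1+6+11+5+10 = 43, with n = 6.
Posterior ∝ λ^7e^(−3.9λ) · λ^43e^(−6λ) = λ^50e^(−9.9λ), i.e. Gamma(shape=51, rate=9.9).
The mode of a Gamma(a, b) with a ≥ 1 (shape–rate) is (a−1)/b = 50/9.9 ≈ 5.05.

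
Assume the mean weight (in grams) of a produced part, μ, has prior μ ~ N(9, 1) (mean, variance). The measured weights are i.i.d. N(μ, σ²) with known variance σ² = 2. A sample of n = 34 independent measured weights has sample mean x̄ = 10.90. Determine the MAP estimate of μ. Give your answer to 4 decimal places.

μ̂_MAP = 10.7944

n = 34, x̄ = 10.90.
For a Normal prior and Normal likelihood with known variance, the posterior is Normal; its mode equals its mean, the precision-weighted average.
Prior precision 1/σ₀² = 1/1 = 1; data precision n/σ² = 34/2 = 17.
μ̂ = (1·9 + 17·10.9) / (1 + 17) = 194.3/18 = 1943/180 ≈ 10.7944.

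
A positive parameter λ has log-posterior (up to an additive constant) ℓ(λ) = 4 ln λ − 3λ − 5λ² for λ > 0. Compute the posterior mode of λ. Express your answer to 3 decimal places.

λ̂_MAP = 0.500

ℓ'(λ) = 4/λ − 3 − 10λ. Setting this to zero and multiplying by λ: 10λ² + 3λ − 4 = 0.
λ = (−3 + √(3² + 4·10·4)) / (2·10) = (−3 + √169) / 20 = (−3 + 13)/20 = 1/2.
ℓ''(λ) = −4/λ² − 10 < 0, confirming a maximum.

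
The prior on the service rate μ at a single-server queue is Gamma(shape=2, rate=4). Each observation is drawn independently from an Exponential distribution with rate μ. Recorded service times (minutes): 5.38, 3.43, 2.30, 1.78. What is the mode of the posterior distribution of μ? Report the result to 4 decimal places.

The Exponential(rate=μ) likelihood is ∝ μ^n e^(−μΣtᵢ). Here n = 4 and Σtᵢ = 5.38 + 3.43 + 2.30 + 1.78 = 12.89.
Posterior ∝ μe^(−4μ) · μ^4e^(−12.89μ) = μ^5e^(−16.89μ), i.e. Gamma(6, 16.89).
Mode = (a−1)/b = 5/16.89 ≈ 0.2960.

μ̂_MAP = 0.2960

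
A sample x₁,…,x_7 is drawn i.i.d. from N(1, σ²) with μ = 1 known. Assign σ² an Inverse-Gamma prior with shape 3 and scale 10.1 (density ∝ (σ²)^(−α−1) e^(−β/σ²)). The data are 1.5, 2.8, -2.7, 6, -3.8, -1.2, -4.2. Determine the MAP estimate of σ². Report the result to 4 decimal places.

Sum of squared deviations about the known mean: SS = (1.5−1)² + (2.8−1)² + (-2.7−1)² + (6−1)² + (-3.8−1)² + (-1.2−1)² + (-4.2−1)² = 97.1.
The Normal likelihood contributes (σ²)^(−n/2) exp(−SS/(2σ²)), so the posterior is Inverse-Gamma(α + n/2, β + SS/2) = Inverse-Gamma(6.5, 58.65).
The mode of Inverse-Gamma(a, b) is b/(a+1) = 58.65/7.5 ≈ 7.8200.

σ̂²_MAP = 7.8200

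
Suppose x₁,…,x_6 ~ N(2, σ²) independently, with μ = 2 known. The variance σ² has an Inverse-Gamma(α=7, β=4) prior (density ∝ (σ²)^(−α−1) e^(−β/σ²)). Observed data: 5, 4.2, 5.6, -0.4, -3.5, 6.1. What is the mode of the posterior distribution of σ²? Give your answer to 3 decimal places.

Sum of squared deviations about the known mean: SS = (5−2)² + (4.2−2)² + (5.6−2)² + (-0.4−2)² + (-3.5−2)² + (6.1−2)² = 79.62.
The Normal likelihood contributes (σ²)^(−n/2) exp(−SS/(2σ²)), so the posterior is Inverse-Gamma(α + n/2, β + SS/2) = Inverse-Gamma(10, 43.81).
The mode of Inverse-Gamma(a, b) is b/(a+1) = 43.81/11 ≈ 3.983.

σ̂²_MAP = 3.983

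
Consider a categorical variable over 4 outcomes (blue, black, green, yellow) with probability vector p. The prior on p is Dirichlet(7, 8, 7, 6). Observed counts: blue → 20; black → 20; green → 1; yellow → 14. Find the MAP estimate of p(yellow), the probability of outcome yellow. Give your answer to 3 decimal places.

MAP estimate of p(yellow) = 0.241

The posterior is Dirichlet(αᵢ + nᵢ) = Dirichlet(27, 28, 8, 20).
For a Dirichlet(a₁,…,a_K) with all aᵢ > 1, the mode has j-th component (aⱼ − 1)/(Σaᵢ − K).
Here Σaᵢ = 83 and K = 4, so p(yellow) = (20 − 1)/(83 − 4) = 19/79 ≈ 0.241.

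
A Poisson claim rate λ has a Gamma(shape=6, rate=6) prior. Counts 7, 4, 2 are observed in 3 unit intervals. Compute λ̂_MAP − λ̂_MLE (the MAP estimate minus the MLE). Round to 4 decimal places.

Σxᵢ = 13. Posterior is Gamma(19, 9); MAP = (19−1)/9 = 18/9 ≈ 2.00000.
MLE = x̄ = 13/3 ≈ 4.33333.
Difference = 18/9 − 13/3 = -7/3 ≈ -2.3333.

MAP − MLE = -2.3333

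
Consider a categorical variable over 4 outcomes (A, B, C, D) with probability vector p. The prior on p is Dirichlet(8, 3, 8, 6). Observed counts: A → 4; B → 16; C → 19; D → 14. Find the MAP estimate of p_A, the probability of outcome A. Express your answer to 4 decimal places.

The posterior is Dirichlet(αᵢ + nᵢ) = Dirichlet(12, 19, 27, 20).
For a Dirichlet(a₁,…,a_K) with all aᵢ > 1, the mode has j-th component (aⱼ − 1)/(Σaᵢ − K).
Here Σaᵢ = 78 and K = 4, so p_A = (12 − 1)/(78 − 4) = 11/74 ≈ 0.1486.

MAP estimate of p_A = 0.1486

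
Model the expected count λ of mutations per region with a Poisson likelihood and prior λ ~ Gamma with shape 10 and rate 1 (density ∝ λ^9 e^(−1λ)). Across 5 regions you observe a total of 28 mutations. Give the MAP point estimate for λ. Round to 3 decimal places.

λ̂_MAP = 6.167

Σxᵢ = 28, n = 5.
Posterior ∝ λ^9e^(−1λ) · λ^28e^(−5λ) = λ^37e^(−6λ), i.e. Gamma(shape=38, rate=6).
The mode of a Gamma(a, b) with a ≥ 1 (shape–rate) is (a−1)/b = 37/6 ≈ 6.167.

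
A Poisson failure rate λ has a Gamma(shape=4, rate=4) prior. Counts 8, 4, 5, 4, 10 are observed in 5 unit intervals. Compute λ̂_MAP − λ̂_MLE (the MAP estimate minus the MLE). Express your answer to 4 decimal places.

Σxᵢ = 31. Posterior is Gamma(35, 9); MAP = (35−1)/9 = 34/9 ≈ 3.77778.
MLE = x̄ = 31/5 ≈ 6.20000.
Difference = 34/9 − 31/5 = -109/45 ≈ -2.4222.

MAP − MLE = -2.4222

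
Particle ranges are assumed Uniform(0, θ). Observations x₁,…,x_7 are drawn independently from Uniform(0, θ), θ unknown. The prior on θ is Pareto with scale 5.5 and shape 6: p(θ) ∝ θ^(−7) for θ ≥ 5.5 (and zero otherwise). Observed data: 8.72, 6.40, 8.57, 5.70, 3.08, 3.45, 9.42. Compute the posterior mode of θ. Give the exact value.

θ̂_MAP = 9.42

The Uniform(0, θ) likelihood is θ^(−n) for θ ≥ max(xᵢ), zero otherwise. Here max(xᵢ) = 9.42.
Posterior ∝ θ^(−7) · θ^(−7) = θ^(−14) on θ ≥ max(5.5, 9.42) = 9.42.
This density is strictly decreasing in θ, so the posterior mode lies at the lower boundary of the support.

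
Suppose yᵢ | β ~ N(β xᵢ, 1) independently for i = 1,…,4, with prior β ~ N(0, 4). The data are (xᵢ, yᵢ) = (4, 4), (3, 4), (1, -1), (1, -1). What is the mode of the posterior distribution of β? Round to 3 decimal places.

β̂_MAP = 0.954

log p(β | y) = −Σ(yᵢ − βxᵢ)²/(2·1) − β²/(2·4) + const.
Setting the derivative to zero: Σxᵢ(yᵢ − βxᵢ)/1 − β/4 = 0, so β = Σxᵢyᵢ / (Σxᵢ² + σ²/τ²).
Σxᵢyᵢ = 4·4 + 3·4 + 1·(-1) + 1·(-1) = 26; Σxᵢ² = 27; σ²/τ² = 0.25.
β̂_MAP = 26 / (27 + 0.25) = 26/27.25 ≈ 0.954.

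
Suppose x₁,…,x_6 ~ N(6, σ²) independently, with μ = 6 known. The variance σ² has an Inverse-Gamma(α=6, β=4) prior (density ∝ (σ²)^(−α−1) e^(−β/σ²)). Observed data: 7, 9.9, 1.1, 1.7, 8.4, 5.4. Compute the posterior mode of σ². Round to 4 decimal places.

σ̂²_MAP = 3.6415

Sum of squared deviations about the known mean: SS = (7−6)² + (9.9−6)² + (1.1−6)² + (1.7−6)² + (8.4−6)² + (5.4−6)² = 64.83.
The Normal likelihood contributes (σ²)^(−n/2) exp(−SS/(2σ²)), so the posterior is Inverse-Gamma(α + n/2, β + SS/2) = Inverse-Gamma(9, 36.415).
The mode of Inverse-Gamma(a, b) is b/(a+1) = 36.415/10 ≈ 3.6415.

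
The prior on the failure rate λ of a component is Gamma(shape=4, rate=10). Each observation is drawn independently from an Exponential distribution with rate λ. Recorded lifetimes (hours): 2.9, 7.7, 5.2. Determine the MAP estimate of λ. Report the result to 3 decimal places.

λ̂_MAP = 0.233

The Exponential(rate=λ) likelihood is ∝ λ^n e^(−λΣtᵢ). Here n = 3 and Σtᵢ = 2.9 + 7.7 + 5.2 = 15.8.
Posterior ∝ λ^3e^(−10λ) · λ^3e^(−15.8λ) = λ^6e^(−25.8λ), i.e. Gamma(7, 25.8).
Mode = (a−1)/b = 6/25.8 ≈ 0.233.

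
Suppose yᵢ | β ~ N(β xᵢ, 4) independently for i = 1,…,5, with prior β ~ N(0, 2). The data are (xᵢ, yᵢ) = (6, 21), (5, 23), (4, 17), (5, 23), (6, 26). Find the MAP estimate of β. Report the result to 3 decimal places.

β̂_MAP = 4.143

log p(β | y) = −Σ(yᵢ − βxᵢ)²/(2·4) − β²/(2·2) + const.
Setting the derivative to zero: Σxᵢ(yᵢ − βxᵢ)/4 − β/2 = 0, so β = Σxᵢyᵢ / (Σxᵢ² + σ²/τ²).
Σxᵢyᵢ = 6·21 + 5·23 + 4·17 + 5·23 + 6·26 = 580; Σxᵢ² = 138; σ²/τ² = 2.
β̂_MAP = 580 / (138 + 2) = 580/140 ≈ 4.143.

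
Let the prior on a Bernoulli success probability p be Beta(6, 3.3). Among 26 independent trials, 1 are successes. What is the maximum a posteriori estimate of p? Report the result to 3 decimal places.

Prior: Beta(6, 3.3).
Data: 1 success in 26 trials. The binomial likelihood contributes p(1−p)^25, so the posterior is Beta(6+1, 3.3+25) = Beta(7, 28.3).
For Beta(a, b) with a, b > 1 the mode is (a−1)/(a+b−2) = 6/33.3 ≈ 0.180.

p̂_MAP = 0.180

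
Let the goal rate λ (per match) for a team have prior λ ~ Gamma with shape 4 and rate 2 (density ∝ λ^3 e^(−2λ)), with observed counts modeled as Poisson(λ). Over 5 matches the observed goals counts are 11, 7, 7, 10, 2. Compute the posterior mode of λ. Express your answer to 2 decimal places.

Σxᵢ = 11+7+7+10+2 = 37, with n = 5.
Posterior ∝ λ^3e^(−2λ) · λ^37e^(−5λ) = λ^40e^(−7λ), i.e. Gamma(shape=41, rate=7).
The mode of a Gamma(a, b) with a ≥ 1 (shape–rate) is (a−1)/b = 40/7 ≈ 5.71.

λ̂_MAP = 5.71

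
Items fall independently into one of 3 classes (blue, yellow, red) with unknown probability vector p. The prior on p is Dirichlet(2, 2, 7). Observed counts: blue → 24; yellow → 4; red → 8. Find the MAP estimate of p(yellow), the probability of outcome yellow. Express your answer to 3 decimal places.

The posterior is Dirichlet(αᵢ + nᵢ) = Dirichlet(26, 6, 15).
For a Dirichlet(a₁,…,a_K) with all aᵢ > 1, the mode has j-th component (aⱼ − 1)/(Σaᵢ − K).
Here Σaᵢ = 47 and K = 3, so p(yellow) = (6 − 1)/(47 − 3) = 5/44 ≈ 0.114.

MAP estimate of p(yellow) = 0.114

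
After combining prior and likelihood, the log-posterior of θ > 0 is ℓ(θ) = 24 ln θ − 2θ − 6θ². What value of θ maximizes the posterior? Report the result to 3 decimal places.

ℓ'(θ) = 24/θ − 2 − 12θ. Setting this to zero and multiplying by θ: 12θ² + 2θ − 24 = 0.
θ = (−2 + √(2² + 4·12·24)) / (2·12) = (−2 + √1156) / 24 = (−2 + 34)/24 = 4/3.
ℓ''(θ) = −24/θ² − 12 < 0, confirming a maximum.

θ̂_MAP = 1.333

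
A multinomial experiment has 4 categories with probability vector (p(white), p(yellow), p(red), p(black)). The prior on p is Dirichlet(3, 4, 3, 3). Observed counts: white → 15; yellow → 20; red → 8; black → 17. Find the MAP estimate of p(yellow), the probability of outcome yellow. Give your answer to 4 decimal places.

The posterior is Dirichlet(αᵢ + nᵢ) = Dirichlet(18, 24, 11, 20).
For a Dirichlet(a₁,…,a_K) with all aᵢ > 1, the mode has j-th component (aⱼ − 1)/(Σaᵢ − K).
Here Σaᵢ = 73 and K = 4, so p(yellow) = (24 − 1)/(73 − 4) = 23/69 ≈ 0.3333.

MAP estimate of p(yellow) = 0.3333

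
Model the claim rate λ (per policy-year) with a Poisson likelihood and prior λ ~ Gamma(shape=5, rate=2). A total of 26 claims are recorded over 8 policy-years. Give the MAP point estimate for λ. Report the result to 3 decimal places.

λ̂_MAP = 3.000

Σxᵢ = 26, n = 8.
Posterior ∝ λ^4e^(−2λ) · λ^26e^(−8λ) = λ^30e^(−10λ), i.e. Gamma(shape=31, rate=10).
The mode of a Gamma(a, b) with a ≥ 1 (shape–rate) is (a−1)/b = 30/10 ≈ 3.000.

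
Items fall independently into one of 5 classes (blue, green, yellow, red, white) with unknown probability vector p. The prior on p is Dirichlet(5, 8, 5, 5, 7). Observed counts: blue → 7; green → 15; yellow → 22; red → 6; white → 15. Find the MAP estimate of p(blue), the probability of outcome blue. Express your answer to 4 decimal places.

MAP estimate of p(blue) = 0.1222

The posterior is Dirichlet(αᵢ + nᵢ) = Dirichlet(12, 23, 27, 11, 22).
For a Dirichlet(a₁,…,a_K) with all aᵢ > 1, the mode has j-th component (aⱼ − 1)/(Σaᵢ − K).
Here Σaᵢ = 95 and K = 5, so p(blue) = (12 − 1)/(95 − 5) = 11/90 ≈ 0.1222.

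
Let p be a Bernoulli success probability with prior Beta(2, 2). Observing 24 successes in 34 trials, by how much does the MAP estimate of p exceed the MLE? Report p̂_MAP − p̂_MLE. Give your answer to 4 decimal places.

MAP − MLE = -0.0114

Posterior is Beta(26, 12); MAP = (26−1)/(38−2) = 25/36 ≈ 0.69444.
MLE ignores the prior: p̂_MLE = k/n = 24/34 ≈ 0.70588.
Difference = 25/36 − 24/34 = -7/612 ≈ -0.0114.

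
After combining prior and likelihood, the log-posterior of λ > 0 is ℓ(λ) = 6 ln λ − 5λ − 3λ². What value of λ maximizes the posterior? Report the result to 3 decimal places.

λ̂_MAP = 0.667

ℓ'(λ) = 6/λ − 5 − 6λ. Setting this to zero and multiplying by λ: 6λ² + 5λ − 6 = 0.
λ = (−5 + √(5² + 4·6·6)) / (2·6) = (−5 + √169) / 12 = (−5 + 13)/12 = 2/3.
ℓ''(λ) = −6/λ² − 6 < 0, confirming a maximum.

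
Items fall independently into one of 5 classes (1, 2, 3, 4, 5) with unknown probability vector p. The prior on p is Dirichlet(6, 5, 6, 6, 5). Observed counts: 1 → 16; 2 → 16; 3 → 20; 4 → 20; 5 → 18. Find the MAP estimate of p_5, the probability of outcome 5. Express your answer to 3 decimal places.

The posterior is Dirichlet(αᵢ + nᵢ) = Dirichlet(22, 21, 26, 26, 23).
For a Dirichlet(a₁,…,a_K) with all aᵢ > 1, the mode has j-th component (aⱼ − 1)/(Σaᵢ − K).
Here Σaᵢ = 118 and K = 5, so p_5 = (23 − 1)/(118 − 5) = 22/113 ≈ 0.195.

MAP estimate: 0.195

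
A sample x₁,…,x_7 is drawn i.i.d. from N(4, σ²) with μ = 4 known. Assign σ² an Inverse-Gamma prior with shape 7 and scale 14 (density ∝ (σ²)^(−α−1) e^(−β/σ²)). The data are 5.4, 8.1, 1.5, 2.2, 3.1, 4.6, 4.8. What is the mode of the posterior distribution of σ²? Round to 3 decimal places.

σ̂²_MAP = 2.525

Sum of squared deviations about the known mean: SS = (5.4−4)² + (8.1−4)² + (1.5−4)² + (2.2−4)² + (3.1−4)² + (4.6−4)² + (4.8−4)² = 30.07.
The Normal likelihood contributes (σ²)^(−n/2) exp(−SS/(2σ²)), so the posterior is Inverse-Gamma(α + n/2, β + SS/2) = Inverse-Gamma(10.5, 29.035).
The mode of Inverse-Gamma(a, b) is b/(a+1) = 29.035/11.5 ≈ 2.525.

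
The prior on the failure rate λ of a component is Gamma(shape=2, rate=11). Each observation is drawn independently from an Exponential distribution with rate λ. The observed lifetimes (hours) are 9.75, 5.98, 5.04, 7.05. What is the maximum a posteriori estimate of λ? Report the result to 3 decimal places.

The Exponential(rate=λ) likelihood is ∝ λ^n e^(−λΣtᵢ). Here n = 4 and Σtᵢ = 9.75 + 5.98 + 5.04 + 7.05 = 27.82.
Posterior ∝ λe^(−11λ) · λ^4e^(−27.82λ) = λ^5e^(−38.82λ), i.e. Gamma(6, 38.82).
Mode = (a−1)/b = 5/38.82 ≈ 0.129.

λ̂_MAP = 0.129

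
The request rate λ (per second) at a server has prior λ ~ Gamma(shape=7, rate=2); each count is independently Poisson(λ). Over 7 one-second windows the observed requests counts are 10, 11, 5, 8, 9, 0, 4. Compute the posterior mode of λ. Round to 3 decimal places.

Σxᵢ = 10+11+5+8+9+0+4 = 47, with n = 7.
Posterior ∝ λ^6e^(−2λ) · λ^47e^(−7λ) = λ^53e^(−9λ), i.e. Gamma(shape=54, rate=9).
The mode of a Gamma(a, b) with a ≥ 1 (shape–rate) is (a−1)/b = 53/9 ≈ 5.889.

λ̂_MAP = 5.889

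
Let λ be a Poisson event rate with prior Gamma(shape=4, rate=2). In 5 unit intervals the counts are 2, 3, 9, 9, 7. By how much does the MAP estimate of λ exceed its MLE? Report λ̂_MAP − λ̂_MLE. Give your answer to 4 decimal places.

Σxᵢ = 30. Posterior is Gamma(34, 7); MAP = (34−1)/7 = 33/7 ≈ 4.71429.
MLE = x̄ = 30/5 ≈ 6.00000.
Difference = 33/7 − 30/5 = -9/7 ≈ -1.2857.

MAP − MLE = -1.2857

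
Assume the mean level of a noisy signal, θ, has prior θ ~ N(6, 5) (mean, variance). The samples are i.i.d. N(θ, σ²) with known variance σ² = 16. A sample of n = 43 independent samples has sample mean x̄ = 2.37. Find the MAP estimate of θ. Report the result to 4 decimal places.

n = 43, x̄ = 2.37.
For a Normal prior and Normal likelihood with known variance, the posterior is Normal; its mode equals its mean, the precision-weighted average.
Prior precision 1/σ₀² = 1/5 = 0.2; data precision n/σ² = 43/16 = 2.6875.
θ̂ = (0.2·6 + 2.6875·2.37) / (0.2 + 2.6875) = 7.569375/2.8875 = 367/140 ≈ 2.6214.

θ̂_MAP = 2.6214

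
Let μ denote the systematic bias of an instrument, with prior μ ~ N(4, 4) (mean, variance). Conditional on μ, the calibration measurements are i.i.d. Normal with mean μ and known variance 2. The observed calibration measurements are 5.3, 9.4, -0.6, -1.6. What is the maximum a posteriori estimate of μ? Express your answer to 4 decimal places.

n = 4; x̄ = (5.3 + 9.4 + (-0.6) + (-1.6))/4 = 12.5/4 = 3.125.
For a Normal prior and Normal likelihood with known variance, the posterior is Normal; its mode equals its mean, the precision-weighted average.
Prior precision 1/σ₀² = 1/4 = 0.25; data precision n/σ² = 4/2 = 2.
μ̂ = (0.25·4 + 2·3.125) / (0.25 + 2) = 7.25/2.25 = 29/9 ≈ 3.2222.

μ̂_MAP = 3.2222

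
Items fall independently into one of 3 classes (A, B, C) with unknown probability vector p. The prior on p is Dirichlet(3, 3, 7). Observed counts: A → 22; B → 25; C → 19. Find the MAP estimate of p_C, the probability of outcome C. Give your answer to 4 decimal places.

MAP estimate of p_C = 0.3289

The posterior is Dirichlet(αᵢ + nᵢ) = Dirichlet(25, 28, 26).
For a Dirichlet(a₁,…,a_K) with all aᵢ > 1, the mode has j-th component (aⱼ − 1)/(Σaᵢ − K).
Here Σaᵢ = 79 and K = 3, so p_C = (26 − 1)/(79 − 3) = 25/76 ≈ 0.3289.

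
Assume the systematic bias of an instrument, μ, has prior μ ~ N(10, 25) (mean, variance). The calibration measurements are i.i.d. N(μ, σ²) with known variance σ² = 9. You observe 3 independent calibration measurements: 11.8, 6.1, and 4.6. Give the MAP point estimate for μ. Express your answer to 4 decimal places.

μ̂_MAP = 7.7679

n = 3; x̄ = (11.8 + 6.1 + 4.6)/3 = 22.5/3 = 7.5.
For a Normal prior and Normal likelihood with known variance, the posterior is Normal; its mode equals its mean, the precision-weighted average.
Prior precision 1/σ₀² = 1/25 = 0.04; data precision n/σ² = 3/9 = 1/3.
μ̂ = (0.04·10 + (1/3)·7.5) / (0.04 + 1/3) = 2.9/(28/75) = 435/56 ≈ 7.7679.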